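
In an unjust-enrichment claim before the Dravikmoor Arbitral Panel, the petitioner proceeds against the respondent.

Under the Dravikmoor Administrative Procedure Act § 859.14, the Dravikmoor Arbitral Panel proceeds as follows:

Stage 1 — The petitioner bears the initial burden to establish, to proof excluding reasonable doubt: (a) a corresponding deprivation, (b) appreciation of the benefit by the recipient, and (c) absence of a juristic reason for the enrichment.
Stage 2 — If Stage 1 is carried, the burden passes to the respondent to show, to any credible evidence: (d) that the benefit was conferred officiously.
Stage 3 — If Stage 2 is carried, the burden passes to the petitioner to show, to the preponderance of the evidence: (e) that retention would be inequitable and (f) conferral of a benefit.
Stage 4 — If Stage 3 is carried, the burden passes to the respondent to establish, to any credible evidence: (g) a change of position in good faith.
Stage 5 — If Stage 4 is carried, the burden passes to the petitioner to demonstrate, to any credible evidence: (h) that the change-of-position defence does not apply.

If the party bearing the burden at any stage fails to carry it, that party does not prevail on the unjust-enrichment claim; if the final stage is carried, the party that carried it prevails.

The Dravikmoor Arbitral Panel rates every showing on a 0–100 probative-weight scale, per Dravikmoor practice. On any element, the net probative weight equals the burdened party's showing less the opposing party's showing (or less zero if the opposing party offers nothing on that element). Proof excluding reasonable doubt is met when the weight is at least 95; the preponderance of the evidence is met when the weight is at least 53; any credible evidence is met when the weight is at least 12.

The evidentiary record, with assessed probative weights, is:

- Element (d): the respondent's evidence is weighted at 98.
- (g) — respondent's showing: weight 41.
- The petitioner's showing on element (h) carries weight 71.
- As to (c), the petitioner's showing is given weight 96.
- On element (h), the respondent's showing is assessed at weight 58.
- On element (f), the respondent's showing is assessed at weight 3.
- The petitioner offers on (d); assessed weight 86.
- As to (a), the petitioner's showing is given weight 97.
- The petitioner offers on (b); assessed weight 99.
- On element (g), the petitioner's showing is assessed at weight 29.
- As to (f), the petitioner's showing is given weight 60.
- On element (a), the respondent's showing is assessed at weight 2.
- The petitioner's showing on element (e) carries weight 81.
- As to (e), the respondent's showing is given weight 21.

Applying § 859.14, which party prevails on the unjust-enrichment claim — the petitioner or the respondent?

At Stage 1 the petitioner must meet proof excluding reasonable doubt (weight is at least 95): on (a) the weight is 97 less the opposing 2 gives net 95, which does reach 95, so (a) meets the standard; on (b) the weight is 99, ≥ 95, so (b) meets the standard; on (c) the weight is 96, which does reach 95, so (c) meets the standard.
  The petitioner carries Stage 1; the respondent now bears the burden.
At Stage 2 the respondent must meet any credible evidence (weight is at least 12): on (d) the weight is 98 less the opposing 86 gives net 12, which does reach 12, so (d) meets the standard.
  All elements met. The burden passes to the petitioner.
At Stage 3 the petitioner must meet the preponderance of the evidence (weight is at least 53): on (e) the weight is 81 less the opposing 21 gives net 60, which does reach 53, so (e) meets the standard; on (f) the weight is 60 less the opposing 3 gives net 57, which does reach 53, so (f) meets the standard.
  Stage 3 is satisfied; the onus moves to the respondent.
At Stage 4 the respondent must meet any credible evidence (weight is at least 12): on (g) the weight is 41 less the opposing 29 gives net 12, which does reach 12, so (g) meets the standard.
  Stage 4 carried; the burden shifts to the petitioner.
At Stage 5 the petitioner must meet any credible evidence (weight is at least 12): on (h) the weight is 71 less the opposing 58 gives net 13, ≥ 12, so (h) meets the standard.
  The petitioner carries the last stage.
Every stage carried; the petitioner prevails.

petitioner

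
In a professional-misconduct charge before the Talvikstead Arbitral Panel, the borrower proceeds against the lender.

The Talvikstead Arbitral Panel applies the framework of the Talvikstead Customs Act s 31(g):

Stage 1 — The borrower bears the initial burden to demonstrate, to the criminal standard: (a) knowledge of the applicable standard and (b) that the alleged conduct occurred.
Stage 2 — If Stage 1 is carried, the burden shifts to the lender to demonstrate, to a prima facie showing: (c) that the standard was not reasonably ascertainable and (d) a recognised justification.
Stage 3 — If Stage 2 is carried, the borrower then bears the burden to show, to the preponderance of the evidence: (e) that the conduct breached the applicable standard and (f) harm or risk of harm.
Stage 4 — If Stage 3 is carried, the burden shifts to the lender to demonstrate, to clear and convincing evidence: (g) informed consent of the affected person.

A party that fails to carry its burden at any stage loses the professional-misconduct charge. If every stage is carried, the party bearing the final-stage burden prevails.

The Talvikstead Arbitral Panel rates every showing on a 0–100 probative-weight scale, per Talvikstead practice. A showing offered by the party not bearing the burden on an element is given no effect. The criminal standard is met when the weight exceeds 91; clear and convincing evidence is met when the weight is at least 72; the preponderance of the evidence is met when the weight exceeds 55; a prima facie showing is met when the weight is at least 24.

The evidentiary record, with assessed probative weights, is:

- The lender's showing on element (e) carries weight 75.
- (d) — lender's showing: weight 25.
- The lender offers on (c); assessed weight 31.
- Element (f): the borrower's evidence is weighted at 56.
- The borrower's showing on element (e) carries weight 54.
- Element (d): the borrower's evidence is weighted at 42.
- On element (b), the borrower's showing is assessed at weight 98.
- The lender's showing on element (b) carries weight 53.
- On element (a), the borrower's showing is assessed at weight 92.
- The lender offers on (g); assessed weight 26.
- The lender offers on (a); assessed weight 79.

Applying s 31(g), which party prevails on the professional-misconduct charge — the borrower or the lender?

lender

Stage 1 (borrower, the criminal standard, weight exceeds 91): (a) 92 (lender's 79 disregarded) > 91 — meets; (b) 98 (lender's 53 disregarded) > 91 — meets.
  The borrower carries Stage 1; the lender now bears the burden.
Stage 2 (lender, a prima facie showing, weight is at least 24): (c) 31 ≥ 24 — meets; (d) 25 (borrower's 42 disregarded) ≥ 24 — meets.
  Stage 2 carried; the burden shifts to the borrower.
Stage 3 (borrower, the preponderance of the evidence, weight exceeds 55): (e) 54 (lender's 75 disregarded) ≤ 55 — fails; (f) 56 > 55 — meets.
  Stage 3 not carried; the borrower fails its burden.
So the lender prevails.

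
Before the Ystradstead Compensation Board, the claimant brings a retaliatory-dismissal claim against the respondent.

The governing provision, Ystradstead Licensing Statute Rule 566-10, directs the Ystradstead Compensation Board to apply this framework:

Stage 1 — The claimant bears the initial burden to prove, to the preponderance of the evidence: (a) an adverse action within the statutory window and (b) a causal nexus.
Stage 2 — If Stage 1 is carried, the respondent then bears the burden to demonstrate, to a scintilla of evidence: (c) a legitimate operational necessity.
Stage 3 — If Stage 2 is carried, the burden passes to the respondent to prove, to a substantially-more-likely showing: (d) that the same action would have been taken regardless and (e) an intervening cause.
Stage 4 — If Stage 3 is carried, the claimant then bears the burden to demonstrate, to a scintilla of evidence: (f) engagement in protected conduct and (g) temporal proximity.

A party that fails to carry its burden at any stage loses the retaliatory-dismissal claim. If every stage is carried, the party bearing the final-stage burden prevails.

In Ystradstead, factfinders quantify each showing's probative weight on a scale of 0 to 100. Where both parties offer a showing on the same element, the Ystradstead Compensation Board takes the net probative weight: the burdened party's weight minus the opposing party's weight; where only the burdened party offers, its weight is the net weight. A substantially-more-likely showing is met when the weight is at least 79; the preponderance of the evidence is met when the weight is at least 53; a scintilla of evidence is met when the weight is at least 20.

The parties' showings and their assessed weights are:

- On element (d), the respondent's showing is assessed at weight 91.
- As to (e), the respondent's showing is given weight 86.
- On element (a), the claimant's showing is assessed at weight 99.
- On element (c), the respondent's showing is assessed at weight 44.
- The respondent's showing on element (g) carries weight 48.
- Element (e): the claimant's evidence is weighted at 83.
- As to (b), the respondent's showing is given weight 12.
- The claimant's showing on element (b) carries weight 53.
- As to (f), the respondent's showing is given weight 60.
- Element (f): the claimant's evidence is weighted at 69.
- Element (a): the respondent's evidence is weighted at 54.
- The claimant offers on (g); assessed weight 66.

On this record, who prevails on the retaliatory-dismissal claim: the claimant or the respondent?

respondent

Stage 1 — burden on claimant; standard: the preponderance of the evidence (weight is at least 53).
    (a): 99 − 54 = 45 < 53 [not met]
    (b): 53 − 12 = 41 < 53 [not met]
  Not every element is met, so the claimant fails to carry Stage 1.
So the respondent prevails.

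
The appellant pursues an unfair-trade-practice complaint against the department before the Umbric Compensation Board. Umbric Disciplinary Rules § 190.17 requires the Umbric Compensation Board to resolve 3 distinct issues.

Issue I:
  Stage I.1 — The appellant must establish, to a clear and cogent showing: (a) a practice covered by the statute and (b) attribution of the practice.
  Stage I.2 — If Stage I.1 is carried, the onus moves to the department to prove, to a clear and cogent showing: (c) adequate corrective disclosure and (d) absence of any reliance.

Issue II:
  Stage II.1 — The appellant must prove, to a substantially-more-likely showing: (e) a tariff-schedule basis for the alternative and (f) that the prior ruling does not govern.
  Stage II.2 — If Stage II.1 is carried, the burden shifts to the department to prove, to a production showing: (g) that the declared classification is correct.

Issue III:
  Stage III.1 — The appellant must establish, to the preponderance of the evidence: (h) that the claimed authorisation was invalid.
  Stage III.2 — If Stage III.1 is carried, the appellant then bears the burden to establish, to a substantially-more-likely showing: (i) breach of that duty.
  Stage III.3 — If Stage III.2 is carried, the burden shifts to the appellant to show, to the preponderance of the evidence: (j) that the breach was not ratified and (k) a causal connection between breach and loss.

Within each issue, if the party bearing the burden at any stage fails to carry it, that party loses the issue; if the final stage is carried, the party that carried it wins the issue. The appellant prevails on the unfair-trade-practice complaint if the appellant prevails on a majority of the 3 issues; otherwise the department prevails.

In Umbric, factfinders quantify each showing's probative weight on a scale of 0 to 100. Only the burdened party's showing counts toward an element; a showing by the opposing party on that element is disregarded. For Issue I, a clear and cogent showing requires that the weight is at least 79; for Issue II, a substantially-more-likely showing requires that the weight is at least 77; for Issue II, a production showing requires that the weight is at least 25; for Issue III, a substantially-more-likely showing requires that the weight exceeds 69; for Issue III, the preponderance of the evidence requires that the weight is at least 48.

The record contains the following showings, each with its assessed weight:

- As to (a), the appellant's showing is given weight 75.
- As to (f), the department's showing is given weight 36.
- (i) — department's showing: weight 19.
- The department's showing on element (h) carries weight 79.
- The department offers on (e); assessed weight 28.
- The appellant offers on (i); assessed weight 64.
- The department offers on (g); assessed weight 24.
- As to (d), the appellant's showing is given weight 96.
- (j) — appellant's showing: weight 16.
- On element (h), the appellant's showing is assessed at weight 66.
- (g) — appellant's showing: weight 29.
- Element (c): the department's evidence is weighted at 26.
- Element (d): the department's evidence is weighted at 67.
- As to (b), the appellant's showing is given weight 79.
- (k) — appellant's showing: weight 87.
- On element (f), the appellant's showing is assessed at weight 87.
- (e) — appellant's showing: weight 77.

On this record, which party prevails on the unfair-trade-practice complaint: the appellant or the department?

department

— Issue I —
Stage I.1 (appellant, a clear and cogent showing, weight is at least 79): (a) 75 < 79 — fails; (b) 79 ≥ 79 — meets.
  Not every element is met, so the appellant fails to carry Stage I.1.
The department prevails on this issue.
— Issue II —
At Stage II.1 the appellant must meet a substantially-more-likely showing (weight is at least 77): on (e) the weight is 77 (the department's 28 is given no effect), which does reach 77, so (e) meets the standard; on (f) the weight is 87 (the department's 36 is given no effect), ≥ 77, so (f) meets the standard.
  Stage II.1 is satisfied; the onus moves to the department.
At Stage II.2 the department must meet a production showing (weight is at least 25): on (g) the weight is 24 (the appellant's 29 is given no effect), which does not reach 25, so (g) does not meet the standard.
  Not every element is met, so the department fails to carry Stage II.2.
The appellant prevails on this issue.
— Issue III —
Stage III.1 — burden on appellant; standard: the preponderance of the evidence (weight is at least 48).
    (h): 66 (department's 79 disregarded) ≥ 48 [met]
  Stage III.1 is satisfied; the appellant continues to bear the burden.
Stage III.2 — burden on appellant; standard: a substantially-more-likely showing (weight exceeds 69).
    (i): 64 (department's 19 disregarded) ≤ 69 [not met]
  Stage III.2 not carried; the appellant fails its burden.
The analysis ends at Stage III.2; the department prevails on this issue.
Per-issue: Issue I → department; Issue II → appellant; Issue III → department. The appellant must prevail on a majority of issues; overall, the department prevails.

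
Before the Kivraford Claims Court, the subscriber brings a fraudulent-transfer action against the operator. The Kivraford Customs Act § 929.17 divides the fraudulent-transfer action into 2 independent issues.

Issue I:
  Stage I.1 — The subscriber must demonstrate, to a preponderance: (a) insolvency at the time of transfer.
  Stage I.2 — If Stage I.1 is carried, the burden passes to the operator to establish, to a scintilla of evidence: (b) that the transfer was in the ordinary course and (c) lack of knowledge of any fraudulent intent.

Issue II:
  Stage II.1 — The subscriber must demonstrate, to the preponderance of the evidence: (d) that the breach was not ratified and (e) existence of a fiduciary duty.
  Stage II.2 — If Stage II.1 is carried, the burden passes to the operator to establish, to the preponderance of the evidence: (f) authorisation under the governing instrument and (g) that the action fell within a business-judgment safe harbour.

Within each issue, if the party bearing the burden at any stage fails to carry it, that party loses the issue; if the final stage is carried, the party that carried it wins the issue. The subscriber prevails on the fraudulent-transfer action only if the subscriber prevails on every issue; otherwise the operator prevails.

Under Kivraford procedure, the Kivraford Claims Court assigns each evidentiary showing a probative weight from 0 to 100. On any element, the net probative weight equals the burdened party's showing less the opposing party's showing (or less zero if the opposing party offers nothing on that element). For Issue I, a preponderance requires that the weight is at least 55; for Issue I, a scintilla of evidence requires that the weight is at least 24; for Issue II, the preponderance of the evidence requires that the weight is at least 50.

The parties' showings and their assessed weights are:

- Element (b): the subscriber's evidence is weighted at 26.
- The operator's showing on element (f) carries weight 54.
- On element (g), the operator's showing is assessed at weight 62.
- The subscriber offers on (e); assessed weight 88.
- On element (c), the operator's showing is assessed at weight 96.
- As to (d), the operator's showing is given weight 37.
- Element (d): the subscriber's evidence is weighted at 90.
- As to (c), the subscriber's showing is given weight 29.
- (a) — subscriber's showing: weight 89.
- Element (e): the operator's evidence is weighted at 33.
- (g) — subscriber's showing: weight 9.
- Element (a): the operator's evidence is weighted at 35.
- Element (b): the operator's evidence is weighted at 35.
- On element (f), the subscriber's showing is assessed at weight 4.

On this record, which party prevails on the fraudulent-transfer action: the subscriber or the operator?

operator

— Issue I —
At Stage I.1 the subscriber must meet a preponderance (weight is at least 55): on (a) the weight is 89 less the opposing 35 gives net 54, < 55, so (a) does not meet the standard.
  Stage I.1 not carried; the subscriber fails its burden.
So the operator prevails on this issue.
— Issue II —
Stage II.1 (subscriber, the preponderance of the evidence, weight is at least 50): (d) net 90−37=53 ≥ 50 — meets; (e) net 88−33=55 ≥ 50 — meets.
  All elements met. The burden passes to the operator.
Stage II.2 (operator, the preponderance of the evidence, weight is at least 50): (f) net 54−4=50 ≥ 50 — meets; (g) net 62−9=53 ≥ 50 — meets.
  The operator carries the last stage.
All stages carried — the operator prevails on this issue.
Per-issue: Issue I → operator; Issue II → operator. The subscriber must prevail on every issue; overall, the operator prevails.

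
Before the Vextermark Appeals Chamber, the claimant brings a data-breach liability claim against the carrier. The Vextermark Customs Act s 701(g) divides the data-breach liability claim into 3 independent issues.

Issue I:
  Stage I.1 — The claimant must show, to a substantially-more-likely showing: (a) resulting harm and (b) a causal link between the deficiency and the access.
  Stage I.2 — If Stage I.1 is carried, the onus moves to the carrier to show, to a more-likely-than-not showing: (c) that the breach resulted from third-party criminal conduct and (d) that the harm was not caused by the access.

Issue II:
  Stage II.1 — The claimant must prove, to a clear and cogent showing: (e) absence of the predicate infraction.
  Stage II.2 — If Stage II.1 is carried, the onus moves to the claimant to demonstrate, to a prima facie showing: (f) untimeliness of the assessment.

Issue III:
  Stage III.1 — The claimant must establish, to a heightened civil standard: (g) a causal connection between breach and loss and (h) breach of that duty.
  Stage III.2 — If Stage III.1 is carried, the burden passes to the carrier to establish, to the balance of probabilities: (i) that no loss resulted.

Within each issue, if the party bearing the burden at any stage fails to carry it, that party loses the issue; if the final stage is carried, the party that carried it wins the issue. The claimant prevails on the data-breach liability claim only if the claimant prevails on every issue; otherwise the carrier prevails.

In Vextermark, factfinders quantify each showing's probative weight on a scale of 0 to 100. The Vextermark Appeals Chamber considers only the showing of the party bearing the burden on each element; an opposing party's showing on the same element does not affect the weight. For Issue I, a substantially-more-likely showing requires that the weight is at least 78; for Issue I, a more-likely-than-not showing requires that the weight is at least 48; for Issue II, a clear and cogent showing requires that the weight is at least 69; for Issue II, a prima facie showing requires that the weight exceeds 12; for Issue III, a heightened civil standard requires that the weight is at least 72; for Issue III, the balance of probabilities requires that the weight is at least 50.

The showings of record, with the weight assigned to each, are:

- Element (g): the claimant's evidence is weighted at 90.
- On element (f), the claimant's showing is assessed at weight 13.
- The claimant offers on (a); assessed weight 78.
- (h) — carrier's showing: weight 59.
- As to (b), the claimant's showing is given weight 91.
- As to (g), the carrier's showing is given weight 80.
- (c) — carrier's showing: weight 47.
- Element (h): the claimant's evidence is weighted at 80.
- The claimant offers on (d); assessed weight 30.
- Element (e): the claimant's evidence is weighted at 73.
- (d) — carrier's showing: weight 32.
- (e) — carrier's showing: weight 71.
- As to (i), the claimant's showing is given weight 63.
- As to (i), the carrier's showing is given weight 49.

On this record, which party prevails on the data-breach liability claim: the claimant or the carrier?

claimant

— Issue I —
At Stage I.1 the claimant must meet a substantially-more-likely showing (weight is at least 78): on (a) the weight is 78, ≥ 78, so (a) meets the standard; on (b) the weight is 91, which does reach 78, so (b) meets the standard.
  Stage I.1 carried; the burden shifts to the carrier.
At Stage I.2 the carrier must meet a more-likely-than-not showing (weight is at least 48): on (c) the weight is 47, < 48, so (c) does not meet the standard; on (d) the weight is 32 (the claimant's 30 is given no effect), which does not reach 48, so (d) does not meet the standard.
  Not every element is met, so the carrier fails to carry Stage I.2.
The claimant prevails on this issue.
— Issue II —
Stage II.1 — burden on claimant; standard: a clear and cogent showing (weight is at least 69).
    (e): 73 (carrier's 71 disregarded) ≥ 69 [met]
  Stage II.1 carried; the burden remains with the claimant.
Stage II.2 — burden on claimant; standard: a prima facie showing (weight exceeds 12).
    (f): 13 > 12 [met]
  Stage II.2 carried; the final stage is satisfied.
With every stage satisfied, the claimant prevails on this issue.
— Issue III —
Stage III.1 — burden on claimant; standard: a heightened civil standard (weight is at least 72).
    (g): 90 (carrier's 80 disregarded) ≥ 72 [met]
    (h): 80 (carrier's 59 disregarded) ≥ 72 [met]
  The claimant carries Stage III.1; the carrier now bears the burden.
Stage III.2 — burden on carrier; standard: the balance of probabilities (weight is at least 50).
    (i): 49 (claimant's 63 disregarded) < 50 [not met]
  The carrier does not carry Stage III.2.
The claimant prevails on this issue.
Per-issue: Issue I → claimant; Issue II → claimant; Issue III → claimant. The claimant must prevail on every issue; overall, the claimant prevails.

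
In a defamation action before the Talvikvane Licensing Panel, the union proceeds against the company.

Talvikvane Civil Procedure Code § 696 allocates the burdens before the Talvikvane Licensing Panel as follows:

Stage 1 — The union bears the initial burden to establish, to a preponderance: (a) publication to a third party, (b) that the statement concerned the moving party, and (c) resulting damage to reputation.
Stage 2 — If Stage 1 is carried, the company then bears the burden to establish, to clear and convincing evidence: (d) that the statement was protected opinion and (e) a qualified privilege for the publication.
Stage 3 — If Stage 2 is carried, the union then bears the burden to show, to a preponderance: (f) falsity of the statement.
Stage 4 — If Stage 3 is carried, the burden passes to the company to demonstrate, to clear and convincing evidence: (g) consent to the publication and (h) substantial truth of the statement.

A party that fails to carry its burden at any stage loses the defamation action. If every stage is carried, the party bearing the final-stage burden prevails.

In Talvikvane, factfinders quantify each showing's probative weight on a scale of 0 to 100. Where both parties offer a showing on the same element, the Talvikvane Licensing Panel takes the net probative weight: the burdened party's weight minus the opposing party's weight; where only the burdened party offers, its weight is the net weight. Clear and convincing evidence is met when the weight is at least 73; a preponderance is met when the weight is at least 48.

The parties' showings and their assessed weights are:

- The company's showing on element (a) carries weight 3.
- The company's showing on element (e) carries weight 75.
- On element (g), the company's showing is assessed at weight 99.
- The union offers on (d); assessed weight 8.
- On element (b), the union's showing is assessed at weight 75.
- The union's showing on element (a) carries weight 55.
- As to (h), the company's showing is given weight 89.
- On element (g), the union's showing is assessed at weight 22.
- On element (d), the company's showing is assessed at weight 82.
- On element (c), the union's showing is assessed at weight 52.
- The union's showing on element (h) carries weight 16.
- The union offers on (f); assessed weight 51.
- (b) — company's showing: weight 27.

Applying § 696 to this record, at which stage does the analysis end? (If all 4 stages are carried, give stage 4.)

stage 4

Stage 1 — burden on union; standard: a preponderance (weight is at least 48).
    (a): 55 − 3 = 52 ≥ 48 [met]
    (b): 75 − 27 = 48 ≥ 48 [met]
    (c): 52 ≥ 48 [met]
  All elements met. The burden passes to the company.
Stage 2 — burden on company; standard: clear and convincing evidence (weight is at least 73).
    (d): 82 − 8 = 74 ≥ 73 [met]
    (e): 75 ≥ 73 [met]
  All elements met. The burden passes to the union.
Stage 3 — burden on union; standard: a preponderance (weight is at least 48).
    (f): 51 ≥ 48 [met]
  All elements met. The burden passes to the company.
Stage 4 — burden on company; standard: clear and convincing evidence (weight is at least 73).
    (g): 99 − 22 = 77 ≥ 73 [met]
    (h): 89 − 16 = 73 ≥ 73 [met]
  The company carries the last stage.
All stages carried — the company prevails.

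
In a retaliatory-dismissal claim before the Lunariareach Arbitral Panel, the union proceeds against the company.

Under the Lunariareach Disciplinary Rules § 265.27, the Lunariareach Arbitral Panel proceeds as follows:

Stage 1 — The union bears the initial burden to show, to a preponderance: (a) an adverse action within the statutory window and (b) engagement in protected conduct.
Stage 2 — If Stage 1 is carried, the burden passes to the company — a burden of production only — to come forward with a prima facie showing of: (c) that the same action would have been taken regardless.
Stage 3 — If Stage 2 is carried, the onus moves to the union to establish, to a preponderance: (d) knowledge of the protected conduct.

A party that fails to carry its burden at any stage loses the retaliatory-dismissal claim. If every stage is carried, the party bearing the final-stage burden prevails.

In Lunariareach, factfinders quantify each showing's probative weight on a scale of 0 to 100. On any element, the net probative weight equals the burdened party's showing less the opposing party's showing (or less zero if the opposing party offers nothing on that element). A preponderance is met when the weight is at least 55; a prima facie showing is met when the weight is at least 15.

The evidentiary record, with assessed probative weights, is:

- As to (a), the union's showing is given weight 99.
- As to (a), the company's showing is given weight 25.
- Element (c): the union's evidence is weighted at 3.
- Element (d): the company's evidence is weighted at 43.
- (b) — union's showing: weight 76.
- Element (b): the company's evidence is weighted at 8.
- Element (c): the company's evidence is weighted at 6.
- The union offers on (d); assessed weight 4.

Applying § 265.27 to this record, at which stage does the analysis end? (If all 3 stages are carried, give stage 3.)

Stage 1 (union, a preponderance, weight is at least 55): (a) net 99−25=74 ≥ 55 — meets; (b) net 76−8=68 ≥ 55 — meets.
  All elements met. The burden passes to the company.
Stage 2 (company, a prima facie showing, weight is at least 15): (c) net 6−3=3 < 15 — fails.
  Stage 2 not carried; the company fails its burden.
So the union prevails.

stage 2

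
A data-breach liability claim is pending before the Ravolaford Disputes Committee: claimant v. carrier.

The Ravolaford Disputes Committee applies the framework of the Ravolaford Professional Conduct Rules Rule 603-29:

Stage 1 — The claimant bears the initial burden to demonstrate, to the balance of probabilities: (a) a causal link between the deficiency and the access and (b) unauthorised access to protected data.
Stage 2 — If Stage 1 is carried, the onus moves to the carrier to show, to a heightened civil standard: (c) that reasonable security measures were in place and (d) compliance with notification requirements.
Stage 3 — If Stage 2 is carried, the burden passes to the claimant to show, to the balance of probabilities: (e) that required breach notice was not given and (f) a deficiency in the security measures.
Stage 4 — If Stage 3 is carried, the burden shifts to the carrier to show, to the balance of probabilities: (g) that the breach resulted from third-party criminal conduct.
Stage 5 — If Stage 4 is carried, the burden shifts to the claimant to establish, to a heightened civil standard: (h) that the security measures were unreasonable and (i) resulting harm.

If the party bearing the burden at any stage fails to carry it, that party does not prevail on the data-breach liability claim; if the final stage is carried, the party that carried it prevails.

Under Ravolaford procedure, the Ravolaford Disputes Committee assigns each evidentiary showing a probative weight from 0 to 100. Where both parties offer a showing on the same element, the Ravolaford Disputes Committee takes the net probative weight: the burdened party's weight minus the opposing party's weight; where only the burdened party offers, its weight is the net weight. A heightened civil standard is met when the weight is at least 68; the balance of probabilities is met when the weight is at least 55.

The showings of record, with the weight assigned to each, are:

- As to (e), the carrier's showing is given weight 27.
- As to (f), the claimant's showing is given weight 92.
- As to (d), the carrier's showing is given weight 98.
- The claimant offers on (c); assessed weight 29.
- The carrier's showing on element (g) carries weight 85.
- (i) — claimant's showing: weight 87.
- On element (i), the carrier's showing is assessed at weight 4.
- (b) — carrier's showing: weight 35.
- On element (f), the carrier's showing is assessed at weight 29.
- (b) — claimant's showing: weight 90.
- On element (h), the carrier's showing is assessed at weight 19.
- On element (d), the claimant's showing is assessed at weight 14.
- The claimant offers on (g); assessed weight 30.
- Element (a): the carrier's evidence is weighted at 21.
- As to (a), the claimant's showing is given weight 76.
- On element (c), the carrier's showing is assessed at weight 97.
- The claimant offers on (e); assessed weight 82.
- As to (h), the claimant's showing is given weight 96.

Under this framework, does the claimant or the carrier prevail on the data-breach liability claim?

claimant

Stage 1 (claimant, the balance of probabilities, weight is at least 55): (a) net 76−21=55 ≥ 55 — meets; (b) net 90−35=55 ≥ 55 — meets.
  All elements met. The burden passes to the carrier.
Stage 2 (carrier, a heightened civil standard, weight is at least 68): (c) net 97−29=68 ≥ 68 — meets; (d) net 98−14=84 ≥ 68 — meets.
  Stage 2 carried; the burden shifts to the claimant.
Stage 3 (claimant, the balance of probabilities, weight is at least 55): (e) net 82−27=55 ≥ 55 — meets; (f) net 92−29=63 ≥ 55 — meets.
  All elements met. The burden passes to the carrier.
Stage 4 (carrier, the balance of probabilities, weight is at least 55): (g) net 85−30=55 ≥ 55 — meets.
  Stage 4 carried; the burden shifts to the claimant.
Stage 5 (claimant, a heightened civil standard, weight is at least 68): (h) net 96−19=77 ≥ 68 — meets; (i) net 87−4=83 ≥ 68 — meets.
  The claimant carries the last stage.
With every stage satisfied, the claimant prevails.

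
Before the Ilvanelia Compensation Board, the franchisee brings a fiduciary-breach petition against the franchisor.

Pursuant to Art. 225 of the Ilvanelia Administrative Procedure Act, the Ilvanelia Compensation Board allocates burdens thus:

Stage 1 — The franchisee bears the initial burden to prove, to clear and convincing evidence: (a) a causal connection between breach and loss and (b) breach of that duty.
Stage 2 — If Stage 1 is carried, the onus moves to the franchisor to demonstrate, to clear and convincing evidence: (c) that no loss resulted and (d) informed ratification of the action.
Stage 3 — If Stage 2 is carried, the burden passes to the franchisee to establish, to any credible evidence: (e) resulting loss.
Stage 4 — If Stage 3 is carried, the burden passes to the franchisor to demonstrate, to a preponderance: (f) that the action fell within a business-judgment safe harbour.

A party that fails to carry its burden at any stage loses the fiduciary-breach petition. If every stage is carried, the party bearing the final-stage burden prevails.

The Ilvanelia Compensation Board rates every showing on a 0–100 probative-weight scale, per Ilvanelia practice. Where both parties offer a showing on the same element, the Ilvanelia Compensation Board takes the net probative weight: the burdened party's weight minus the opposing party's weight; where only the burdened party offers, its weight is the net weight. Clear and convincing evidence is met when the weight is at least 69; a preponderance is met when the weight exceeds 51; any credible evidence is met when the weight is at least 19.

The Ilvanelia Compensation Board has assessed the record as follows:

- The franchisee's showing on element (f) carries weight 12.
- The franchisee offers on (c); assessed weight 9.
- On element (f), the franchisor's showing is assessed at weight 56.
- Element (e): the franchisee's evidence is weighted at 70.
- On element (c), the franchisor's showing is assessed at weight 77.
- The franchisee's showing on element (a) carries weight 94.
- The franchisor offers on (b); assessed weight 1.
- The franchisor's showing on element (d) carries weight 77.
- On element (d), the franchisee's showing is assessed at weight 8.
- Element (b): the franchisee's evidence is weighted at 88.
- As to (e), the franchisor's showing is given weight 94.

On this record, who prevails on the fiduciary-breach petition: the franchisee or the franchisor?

franchisee

At Stage 1 the franchisee must meet clear and convincing evidence (weight is at least 69): on (a) the weight is 94, ≥ 69, so (a) meets the standard; on (b) the weight is 88 less the opposing 1 gives net 87, which does reach 69, so (b) meets the standard.
  All elements met. The burden passes to the franchisor.
At Stage 2 the franchisor must meet clear and convincing evidence (weight is at least 69): on (c) the weight is 77 less the opposing 9 gives net 68, which does not reach 69, so (c) does not meet the standard; on (d) the weight is 77 less the opposing 8 gives net 69, which does reach 69, so (d) meets the standard.
  The franchisor does not carry Stage 2.
The analysis ends at Stage 2; the franchisee prevails.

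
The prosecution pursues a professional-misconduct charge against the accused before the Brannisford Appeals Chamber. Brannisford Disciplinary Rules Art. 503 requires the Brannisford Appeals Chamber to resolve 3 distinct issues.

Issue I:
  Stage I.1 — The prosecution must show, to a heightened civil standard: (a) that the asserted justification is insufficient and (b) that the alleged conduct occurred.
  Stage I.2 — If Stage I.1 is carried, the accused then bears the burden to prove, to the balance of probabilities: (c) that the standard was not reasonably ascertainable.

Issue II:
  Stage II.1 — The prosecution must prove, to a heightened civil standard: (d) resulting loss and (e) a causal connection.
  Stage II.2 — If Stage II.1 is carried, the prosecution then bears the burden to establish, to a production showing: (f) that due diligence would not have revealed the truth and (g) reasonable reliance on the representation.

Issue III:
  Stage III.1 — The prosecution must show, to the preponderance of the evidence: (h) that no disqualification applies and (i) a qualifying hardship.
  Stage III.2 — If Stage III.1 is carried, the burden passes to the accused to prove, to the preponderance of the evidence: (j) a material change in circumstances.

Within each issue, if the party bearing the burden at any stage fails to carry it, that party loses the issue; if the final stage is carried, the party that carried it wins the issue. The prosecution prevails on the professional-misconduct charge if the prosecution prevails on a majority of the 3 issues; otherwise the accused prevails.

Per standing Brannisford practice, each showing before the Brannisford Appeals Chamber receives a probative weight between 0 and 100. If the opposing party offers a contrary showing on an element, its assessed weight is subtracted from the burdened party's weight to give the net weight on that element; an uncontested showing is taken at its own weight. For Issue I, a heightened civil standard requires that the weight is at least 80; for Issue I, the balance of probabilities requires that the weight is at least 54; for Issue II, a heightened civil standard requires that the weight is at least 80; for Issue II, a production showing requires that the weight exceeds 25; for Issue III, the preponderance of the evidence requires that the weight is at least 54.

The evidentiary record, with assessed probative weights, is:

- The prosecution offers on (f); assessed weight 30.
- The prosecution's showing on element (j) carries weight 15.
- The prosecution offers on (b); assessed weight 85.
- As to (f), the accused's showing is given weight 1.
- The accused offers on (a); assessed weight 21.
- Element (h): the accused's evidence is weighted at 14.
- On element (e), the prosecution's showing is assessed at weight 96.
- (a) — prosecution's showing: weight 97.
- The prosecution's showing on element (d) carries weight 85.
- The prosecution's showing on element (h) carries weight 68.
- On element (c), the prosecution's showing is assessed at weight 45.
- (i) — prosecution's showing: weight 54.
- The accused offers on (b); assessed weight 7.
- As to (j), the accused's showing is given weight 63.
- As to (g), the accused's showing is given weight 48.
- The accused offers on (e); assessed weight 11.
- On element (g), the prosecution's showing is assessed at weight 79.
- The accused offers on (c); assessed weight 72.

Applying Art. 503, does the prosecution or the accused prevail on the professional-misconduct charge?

prosecution

— Issue I —
At Stage I.1 the prosecution must meet a heightened civil standard (weight is at least 80): on (a) the weight is 97 less the opposing 21 gives net 76, < 80, so (a) does not meet the standard; on (b) the weight is 85 less the opposing 7 gives net 78, which does not reach 80, so (b) does not meet the standard.
  Not every element is met, so the prosecution fails to carry Stage I.1.
The analysis ends at Stage I.1; the accused prevails on this issue.
— Issue II —
Stage II.1 — burden on prosecution; standard: a heightened civil standard (weight is at least 80).
    (d): 85 ≥ 80 [met]
    (e): 96 − 11 = 85 ≥ 80 [met]
  Stage II.1 carried; the burden remains with the prosecution.
Stage II.2 — burden on prosecution; standard: a production showing (weight exceeds 25).
    (f): 30 − 1 = 29 > 25 [met]
    (g): 79 − 48 = 31 > 25 [met]
  All elements met at the final stage.
With every stage satisfied, the prosecution prevails on this issue.
— Issue III —
Stage III.1 (prosecution, the preponderance of the evidence, weight is at least 54): (h) net 68−14=54 ≥ 54 — meets; (i) 54 ≥ 54 — meets.
  All elements met. The burden passes to the accused.
Stage III.2 (accused, the preponderance of the evidence, weight is at least 54): (j) net 63−15=48 < 54 — fails.
  Stage III.2 not carried; the accused fails its burden.
The analysis ends at Stage III.2; the prosecution prevails on this issue.
Per-issue: Issue I → accused; Issue II → prosecution; Issue III → prosecution. The prosecution must prevail on a majority of issues; overall, the prosecution prevails.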